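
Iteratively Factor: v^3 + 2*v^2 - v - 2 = (v - 1)*(v^2 + 3*v + 2) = (v - 1)*(v + 2)*(v + 1)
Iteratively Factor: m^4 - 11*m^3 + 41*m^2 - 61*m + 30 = (m - 2)*(m^3 - 9*m^2 + 23*m - 15) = (m - 5)*(m - 2)*(m^2 - 4*m + 3) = (m - 5)*(m - 2)*(m - 1)*(m - 3)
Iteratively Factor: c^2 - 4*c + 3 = (c - 3)*(c - 1)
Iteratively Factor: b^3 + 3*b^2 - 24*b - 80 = (b + 4)*(b^2 - b - 20) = (b - 5)*(b + 4)*(b + 4)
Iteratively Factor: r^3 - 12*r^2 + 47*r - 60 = (r - 3)*(r^2 - 9*r + 20) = (r - 4)*(r - 3)*(r - 5)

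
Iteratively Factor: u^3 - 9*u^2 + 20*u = (u)*(u^2 - 9*u + 20) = u*(u - 5)*(u - 4)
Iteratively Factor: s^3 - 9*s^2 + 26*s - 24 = (s - 3)*(s^2 - 6*s + 8) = (s - 3)*(s - 2)*(s - 4)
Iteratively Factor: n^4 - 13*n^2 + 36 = (n + 3)*(n^3 - 3*n^2 - 4*n + 12) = (n - 3)*(n + 3)*(n^2 - 4) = (n - 3)*(n - 2)*(n + 3)*(n + 2)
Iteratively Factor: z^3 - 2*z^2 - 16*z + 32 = (z - 4)*(z^2 + 2*z - 8) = (z - 4)*(z - 2)*(z + 4)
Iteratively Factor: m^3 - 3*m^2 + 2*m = (m - 1)*(m^2 - 2*m) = (m - 2)*(m - 1)*(m)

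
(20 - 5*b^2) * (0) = 0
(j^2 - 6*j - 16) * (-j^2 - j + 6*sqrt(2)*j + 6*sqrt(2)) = -j^4 + 5*j^3 + 6*sqrt(2)*j^3 - 30*sqrt(2)*j^2 + 22*j^2 - 132*sqrt(2)*j + 16*j - 96*sqrt(2)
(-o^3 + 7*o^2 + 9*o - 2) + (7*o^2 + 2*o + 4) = -o^3 + 14*o^2 + 11*o + 2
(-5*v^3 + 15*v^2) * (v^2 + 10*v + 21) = -5*v^5 - 35*v^4 + 45*v^3 + 315*v^2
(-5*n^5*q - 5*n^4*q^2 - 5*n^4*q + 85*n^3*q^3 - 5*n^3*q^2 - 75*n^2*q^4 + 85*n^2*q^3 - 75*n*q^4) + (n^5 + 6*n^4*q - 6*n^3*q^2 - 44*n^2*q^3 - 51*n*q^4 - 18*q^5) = -5*n^5*q + n^5 - 5*n^4*q^2 + n^4*q + 85*n^3*q^3 - 11*n^3*q^2 - 75*n^2*q^4 + 41*n^2*q^3 - 126*n*q^4 - 18*q^5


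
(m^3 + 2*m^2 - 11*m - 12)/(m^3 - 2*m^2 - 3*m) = (m + 4)/m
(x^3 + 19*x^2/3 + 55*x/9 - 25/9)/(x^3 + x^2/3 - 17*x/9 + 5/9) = (x + 5)/(x - 1)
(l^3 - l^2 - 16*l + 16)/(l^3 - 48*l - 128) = (l^2 - 5*l + 4)/(l^2 - 4*l - 32)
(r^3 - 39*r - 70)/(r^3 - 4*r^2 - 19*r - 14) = (r + 5)/(r + 1)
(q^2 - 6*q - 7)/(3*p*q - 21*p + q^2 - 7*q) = (q + 1)/(3*p + q)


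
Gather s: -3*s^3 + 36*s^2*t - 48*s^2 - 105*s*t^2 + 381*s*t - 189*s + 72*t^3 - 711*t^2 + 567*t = -3*s^3 + s^2*(36*t - 48) + s*(-105*t^2 + 381*t - 189) + 72*t^3 - 711*t^2 + 567*t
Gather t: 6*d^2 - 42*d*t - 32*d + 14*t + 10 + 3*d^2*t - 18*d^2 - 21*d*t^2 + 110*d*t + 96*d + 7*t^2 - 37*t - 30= -12*d^2 + 64*d + t^2*(7 - 21*d) + t*(3*d^2 + 68*d - 23) - 20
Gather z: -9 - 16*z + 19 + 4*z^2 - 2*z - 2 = 4*z^2 - 18*z + 8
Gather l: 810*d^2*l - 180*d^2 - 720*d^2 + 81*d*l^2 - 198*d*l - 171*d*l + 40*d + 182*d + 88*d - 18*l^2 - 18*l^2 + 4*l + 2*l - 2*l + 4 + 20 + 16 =-900*d^2 + 310*d + l^2*(81*d - 36) + l*(810*d^2 - 369*d + 4) + 40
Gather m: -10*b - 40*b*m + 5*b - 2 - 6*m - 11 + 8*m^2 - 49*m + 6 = -5*b + 8*m^2 + m*(-40*b - 55) - 7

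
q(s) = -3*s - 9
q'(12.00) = -3.00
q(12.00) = -45.00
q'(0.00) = -3.00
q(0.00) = -9.00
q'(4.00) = -3.00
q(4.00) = -21.00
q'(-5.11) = -3.00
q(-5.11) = 6.33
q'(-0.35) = -3.00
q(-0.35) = -7.95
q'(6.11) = -3.00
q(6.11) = -27.33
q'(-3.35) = -3.00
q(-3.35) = 1.05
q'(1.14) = -3.00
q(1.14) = -12.42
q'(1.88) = -3.00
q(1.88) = -14.64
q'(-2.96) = -3.00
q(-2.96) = -0.12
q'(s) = -3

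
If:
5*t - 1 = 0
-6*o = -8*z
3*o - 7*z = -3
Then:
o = 4/3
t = 1/5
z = 1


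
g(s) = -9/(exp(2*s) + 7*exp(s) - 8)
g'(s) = -9*(-2*exp(2*s) - 7*exp(s))/(exp(2*s) + 7*exp(s) - 8)^2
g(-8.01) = 1.13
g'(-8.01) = 0.00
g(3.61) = -0.01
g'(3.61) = 0.01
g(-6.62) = 1.13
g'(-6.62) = 0.00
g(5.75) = -0.00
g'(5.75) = 0.00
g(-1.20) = 1.55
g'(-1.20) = 0.61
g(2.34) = -0.05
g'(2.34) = 0.09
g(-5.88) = 1.13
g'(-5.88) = 0.00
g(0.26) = -3.26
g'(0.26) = 14.69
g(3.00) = -0.02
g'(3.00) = 0.03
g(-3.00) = 1.18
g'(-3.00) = 0.05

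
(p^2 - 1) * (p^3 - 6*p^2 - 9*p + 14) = p^5 - 6*p^4 - 10*p^3 + 20*p^2 + 9*p - 14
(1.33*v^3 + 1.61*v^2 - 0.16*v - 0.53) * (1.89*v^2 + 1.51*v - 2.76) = 2.5137*v^5 + 5.0512*v^4 - 1.5421*v^3 - 5.6869*v^2 - 0.3587*v + 1.4628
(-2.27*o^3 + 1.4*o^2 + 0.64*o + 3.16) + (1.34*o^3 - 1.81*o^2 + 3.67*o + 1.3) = -0.93*o^3 - 0.41*o^2 + 4.31*o + 4.46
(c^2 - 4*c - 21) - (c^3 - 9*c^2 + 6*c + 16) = -c^3 + 10*c^2 - 10*c - 37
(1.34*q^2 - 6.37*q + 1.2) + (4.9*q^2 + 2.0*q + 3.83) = 6.24*q^2 - 4.37*q + 5.03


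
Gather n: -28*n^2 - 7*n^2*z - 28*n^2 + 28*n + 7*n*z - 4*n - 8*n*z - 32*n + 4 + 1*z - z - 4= n^2*(-7*z - 56) + n*(-z - 8)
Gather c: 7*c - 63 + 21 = 7*c - 42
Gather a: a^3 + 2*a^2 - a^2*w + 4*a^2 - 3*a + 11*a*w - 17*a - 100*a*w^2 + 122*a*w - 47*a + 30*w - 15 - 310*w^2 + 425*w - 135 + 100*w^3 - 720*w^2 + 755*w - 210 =a^3 + a^2*(6 - w) + a*(-100*w^2 + 133*w - 67) + 100*w^3 - 1030*w^2 + 1210*w - 360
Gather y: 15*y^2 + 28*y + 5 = 15*y^2 + 28*y + 5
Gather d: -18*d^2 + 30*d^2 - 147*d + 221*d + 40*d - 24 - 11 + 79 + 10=12*d^2 + 114*d + 54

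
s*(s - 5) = s^2 - 5*s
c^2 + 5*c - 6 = (c - 1)*(c + 6)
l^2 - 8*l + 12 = (l - 6)*(l - 2)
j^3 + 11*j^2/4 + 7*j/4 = j*(j + 1)*(j + 7/4)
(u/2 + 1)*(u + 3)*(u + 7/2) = u^3/2 + 17*u^2/4 + 47*u/4 + 21/2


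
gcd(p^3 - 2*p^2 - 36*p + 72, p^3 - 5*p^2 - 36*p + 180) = p^2 - 36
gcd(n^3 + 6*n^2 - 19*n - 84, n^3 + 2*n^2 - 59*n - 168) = n^2 + 10*n + 21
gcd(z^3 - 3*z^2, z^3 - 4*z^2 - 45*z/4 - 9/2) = 1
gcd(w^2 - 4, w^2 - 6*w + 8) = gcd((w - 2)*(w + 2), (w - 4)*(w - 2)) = w - 2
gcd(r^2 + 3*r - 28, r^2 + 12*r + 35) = r + 7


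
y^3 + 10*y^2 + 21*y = y*(y + 3)*(y + 7)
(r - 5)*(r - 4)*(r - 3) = r^3 - 12*r^2 + 47*r - 60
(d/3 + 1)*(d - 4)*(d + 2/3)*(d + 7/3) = d^4/3 + 2*d^3/3 - 121*d^2/27 - 338*d/27 - 56/9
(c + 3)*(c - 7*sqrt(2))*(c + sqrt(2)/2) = c^3 - 13*sqrt(2)*c^2/2 + 3*c^2 - 39*sqrt(2)*c/2 - 7*c - 21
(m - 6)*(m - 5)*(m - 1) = m^3 - 12*m^2 + 41*m - 30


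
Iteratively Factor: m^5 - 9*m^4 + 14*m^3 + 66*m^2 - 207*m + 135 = (m - 3)*(m^4 - 6*m^3 - 4*m^2 + 54*m - 45) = (m - 3)*(m + 3)*(m^3 - 9*m^2 + 23*m - 15) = (m - 3)*(m - 1)*(m + 3)*(m^2 - 8*m + 15) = (m - 3)^2*(m - 1)*(m + 3)*(m - 5)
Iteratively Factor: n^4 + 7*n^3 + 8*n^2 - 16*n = (n)*(n^3 + 7*n^2 + 8*n - 16) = n*(n + 4)*(n^2 + 3*n - 4) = n*(n + 4)^2*(n - 1)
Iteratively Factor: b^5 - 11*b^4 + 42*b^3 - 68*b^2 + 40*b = (b - 5)*(b^4 - 6*b^3 + 12*b^2 - 8*b) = (b - 5)*(b - 2)*(b^3 - 4*b^2 + 4*b) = (b - 5)*(b - 2)^2*(b^2 - 2*b) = b*(b - 5)*(b - 2)^2*(b - 2)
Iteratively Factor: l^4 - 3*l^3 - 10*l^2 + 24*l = (l)*(l^3 - 3*l^2 - 10*l + 24) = l*(l + 3)*(l^2 - 6*l + 8) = l*(l - 4)*(l + 3)*(l - 2)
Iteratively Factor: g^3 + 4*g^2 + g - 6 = (g + 3)*(g^2 + g - 2) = (g + 2)*(g + 3)*(g - 1)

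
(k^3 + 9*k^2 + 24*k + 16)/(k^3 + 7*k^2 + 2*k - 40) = (k^2 + 5*k + 4)/(k^2 + 3*k - 10)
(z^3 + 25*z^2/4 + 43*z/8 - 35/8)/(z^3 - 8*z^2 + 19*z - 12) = (8*z^3 + 50*z^2 + 43*z - 35)/(8*(z^3 - 8*z^2 + 19*z - 12))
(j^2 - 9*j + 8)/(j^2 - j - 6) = (-j^2 + 9*j - 8)/(-j^2 + j + 6)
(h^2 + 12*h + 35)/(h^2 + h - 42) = (h + 5)/(h - 6)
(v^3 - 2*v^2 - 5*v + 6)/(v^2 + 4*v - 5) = (v^2 - v - 6)/(v + 5)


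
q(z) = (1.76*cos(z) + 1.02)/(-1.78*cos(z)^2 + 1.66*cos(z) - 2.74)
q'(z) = (-3.56*sin(z)*cos(z) + 1.66*sin(z))*(1.76*cos(z) + 1.02)/(-1.78*cos(z)^2 + 1.66*cos(z) - 2.74)^2 - 1.76*sin(z)/(-1.78*cos(z)^2 + 1.66*cos(z) - 2.74)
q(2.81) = 0.11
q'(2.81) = 0.07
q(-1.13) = -0.75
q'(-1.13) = -0.72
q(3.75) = 0.08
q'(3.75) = -0.15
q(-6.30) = -0.97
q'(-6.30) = 0.00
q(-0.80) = -0.92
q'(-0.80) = -0.30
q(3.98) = 0.03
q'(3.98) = -0.26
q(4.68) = -0.34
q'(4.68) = -0.85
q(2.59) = 0.09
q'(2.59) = 0.13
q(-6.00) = -0.97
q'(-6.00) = 0.01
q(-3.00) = 0.12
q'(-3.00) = -0.03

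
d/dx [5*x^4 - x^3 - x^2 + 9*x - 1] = 20*x^3 - 3*x^2 - 2*x + 9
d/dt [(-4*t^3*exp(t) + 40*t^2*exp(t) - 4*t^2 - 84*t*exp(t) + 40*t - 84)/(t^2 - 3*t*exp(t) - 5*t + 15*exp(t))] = 4*((t^2 - 3*t*exp(t) - 5*t + 15*exp(t))*(-t^3*exp(t) + 7*t^2*exp(t) - t*exp(t) - 2*t - 21*exp(t) + 10) - (3*t*exp(t) - 2*t - 12*exp(t) + 5)*(t^3*exp(t) - 10*t^2*exp(t) + t^2 + 21*t*exp(t) - 10*t + 21))/(t^2 - 3*t*exp(t) - 5*t + 15*exp(t))^2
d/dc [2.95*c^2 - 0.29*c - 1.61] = 5.9*c - 0.29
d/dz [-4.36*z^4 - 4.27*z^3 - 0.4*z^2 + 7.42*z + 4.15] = -17.44*z^3 - 12.81*z^2 - 0.8*z + 7.42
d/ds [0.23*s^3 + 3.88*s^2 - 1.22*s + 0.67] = 0.69*s^2 + 7.76*s - 1.22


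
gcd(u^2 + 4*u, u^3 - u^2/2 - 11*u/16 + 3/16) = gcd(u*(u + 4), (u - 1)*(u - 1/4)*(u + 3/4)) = 1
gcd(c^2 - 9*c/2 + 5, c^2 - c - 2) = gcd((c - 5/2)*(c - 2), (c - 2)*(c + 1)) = c - 2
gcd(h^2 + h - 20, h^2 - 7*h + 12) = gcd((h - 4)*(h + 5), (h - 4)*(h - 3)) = h - 4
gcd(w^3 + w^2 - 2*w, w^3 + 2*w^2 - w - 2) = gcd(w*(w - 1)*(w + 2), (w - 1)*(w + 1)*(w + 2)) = w^2 + w - 2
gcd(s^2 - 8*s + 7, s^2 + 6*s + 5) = 1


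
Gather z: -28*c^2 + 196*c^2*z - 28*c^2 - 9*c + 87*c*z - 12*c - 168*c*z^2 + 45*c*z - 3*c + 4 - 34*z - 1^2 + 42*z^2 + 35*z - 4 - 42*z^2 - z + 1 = -56*c^2 - 168*c*z^2 - 24*c + z*(196*c^2 + 132*c)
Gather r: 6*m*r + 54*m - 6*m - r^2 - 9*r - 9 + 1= 48*m - r^2 + r*(6*m - 9) - 8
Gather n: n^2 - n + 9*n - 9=n^2 + 8*n - 9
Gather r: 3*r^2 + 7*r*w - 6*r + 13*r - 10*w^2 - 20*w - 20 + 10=3*r^2 + r*(7*w + 7) - 10*w^2 - 20*w - 10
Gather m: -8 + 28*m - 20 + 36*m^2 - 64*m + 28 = 36*m^2 - 36*m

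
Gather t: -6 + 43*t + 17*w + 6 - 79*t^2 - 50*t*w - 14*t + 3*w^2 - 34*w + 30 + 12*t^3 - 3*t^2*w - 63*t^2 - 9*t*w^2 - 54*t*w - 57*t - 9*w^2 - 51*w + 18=12*t^3 + t^2*(-3*w - 142) + t*(-9*w^2 - 104*w - 28) - 6*w^2 - 68*w + 48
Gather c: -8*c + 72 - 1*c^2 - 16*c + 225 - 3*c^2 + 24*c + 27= 324 - 4*c^2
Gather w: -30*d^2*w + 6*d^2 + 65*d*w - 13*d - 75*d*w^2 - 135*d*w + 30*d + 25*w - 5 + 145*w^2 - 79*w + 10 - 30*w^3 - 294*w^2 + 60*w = 6*d^2 + 17*d - 30*w^3 + w^2*(-75*d - 149) + w*(-30*d^2 - 70*d + 6) + 5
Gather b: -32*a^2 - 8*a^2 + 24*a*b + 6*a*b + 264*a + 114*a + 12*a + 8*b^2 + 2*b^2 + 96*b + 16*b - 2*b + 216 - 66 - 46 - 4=-40*a^2 + 390*a + 10*b^2 + b*(30*a + 110) + 100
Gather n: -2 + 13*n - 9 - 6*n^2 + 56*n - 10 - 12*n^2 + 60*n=-18*n^2 + 129*n - 21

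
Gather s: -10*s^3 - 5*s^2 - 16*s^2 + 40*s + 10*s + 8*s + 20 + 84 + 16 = -10*s^3 - 21*s^2 + 58*s + 120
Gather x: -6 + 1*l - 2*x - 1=l - 2*x - 7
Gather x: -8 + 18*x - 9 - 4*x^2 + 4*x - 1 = -4*x^2 + 22*x - 18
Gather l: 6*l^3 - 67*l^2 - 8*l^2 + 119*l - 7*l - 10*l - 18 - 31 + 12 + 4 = 6*l^3 - 75*l^2 + 102*l - 33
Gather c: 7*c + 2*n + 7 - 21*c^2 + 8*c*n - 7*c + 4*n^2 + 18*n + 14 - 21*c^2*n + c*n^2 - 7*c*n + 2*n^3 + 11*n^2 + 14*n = c^2*(-21*n - 21) + c*(n^2 + n) + 2*n^3 + 15*n^2 + 34*n + 21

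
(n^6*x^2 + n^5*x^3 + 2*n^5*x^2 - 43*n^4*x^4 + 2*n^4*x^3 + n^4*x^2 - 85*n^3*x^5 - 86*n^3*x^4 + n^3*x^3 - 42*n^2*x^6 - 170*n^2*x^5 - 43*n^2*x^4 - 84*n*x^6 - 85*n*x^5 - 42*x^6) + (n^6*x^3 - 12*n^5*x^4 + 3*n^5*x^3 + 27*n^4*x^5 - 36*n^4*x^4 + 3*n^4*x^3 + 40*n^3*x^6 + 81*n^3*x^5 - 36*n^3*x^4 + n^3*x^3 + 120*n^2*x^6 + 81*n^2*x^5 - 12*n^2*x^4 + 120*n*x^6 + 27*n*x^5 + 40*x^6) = n^6*x^3 + n^6*x^2 - 12*n^5*x^4 + 4*n^5*x^3 + 2*n^5*x^2 + 27*n^4*x^5 - 79*n^4*x^4 + 5*n^4*x^3 + n^4*x^2 + 40*n^3*x^6 - 4*n^3*x^5 - 122*n^3*x^4 + 2*n^3*x^3 + 78*n^2*x^6 - 89*n^2*x^5 - 55*n^2*x^4 + 36*n*x^6 - 58*n*x^5 - 2*x^6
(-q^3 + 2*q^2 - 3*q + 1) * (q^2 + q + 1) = -q^5 + q^4 - 2*q^3 - 2*q + 1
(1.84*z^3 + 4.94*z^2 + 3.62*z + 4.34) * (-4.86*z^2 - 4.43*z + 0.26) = -8.9424*z^5 - 32.1596*z^4 - 38.999*z^3 - 35.8446*z^2 - 18.285*z + 1.1284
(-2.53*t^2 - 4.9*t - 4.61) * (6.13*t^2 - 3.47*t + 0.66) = -15.5089*t^4 - 21.2579*t^3 - 12.9261*t^2 + 12.7627*t - 3.0426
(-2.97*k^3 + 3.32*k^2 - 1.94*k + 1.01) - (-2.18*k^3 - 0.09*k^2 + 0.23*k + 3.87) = -0.79*k^3 + 3.41*k^2 - 2.17*k - 2.86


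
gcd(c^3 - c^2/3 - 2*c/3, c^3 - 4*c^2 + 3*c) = c^2 - c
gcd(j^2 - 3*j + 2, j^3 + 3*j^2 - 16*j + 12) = j^2 - 3*j + 2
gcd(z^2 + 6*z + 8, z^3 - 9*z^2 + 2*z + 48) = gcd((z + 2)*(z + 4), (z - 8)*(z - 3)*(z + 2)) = z + 2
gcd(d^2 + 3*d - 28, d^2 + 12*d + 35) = d + 7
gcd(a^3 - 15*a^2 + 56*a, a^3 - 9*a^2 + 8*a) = a^2 - 8*a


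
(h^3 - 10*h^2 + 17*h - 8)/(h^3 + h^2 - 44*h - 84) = (h^3 - 10*h^2 + 17*h - 8)/(h^3 + h^2 - 44*h - 84)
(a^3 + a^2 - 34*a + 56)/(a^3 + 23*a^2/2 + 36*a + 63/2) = 2*(a^2 - 6*a + 8)/(2*a^2 + 9*a + 9)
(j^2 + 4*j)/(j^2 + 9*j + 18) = j*(j + 4)/(j^2 + 9*j + 18)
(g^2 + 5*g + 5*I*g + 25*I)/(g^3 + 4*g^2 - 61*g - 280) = (g + 5*I)/(g^2 - g - 56)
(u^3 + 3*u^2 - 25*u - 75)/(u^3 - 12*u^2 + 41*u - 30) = (u^2 + 8*u + 15)/(u^2 - 7*u + 6)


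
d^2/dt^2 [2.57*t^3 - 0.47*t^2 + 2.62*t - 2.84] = 15.42*t - 0.94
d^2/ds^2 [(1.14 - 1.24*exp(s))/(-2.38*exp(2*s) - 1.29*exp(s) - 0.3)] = (7.023856*exp(4*s) - 29.636712*exp(3*s) - 15.812244*exp(2*s) + 0.878886*exp(s) + 0.55278)*exp(s)/(13.481272*exp(6*s) + 21.921228*exp(5*s) + 16.979634*exp(4*s) + 7.673049*exp(3*s) + 2.14029*exp(2*s) + 0.3483*exp(s) + 0.027)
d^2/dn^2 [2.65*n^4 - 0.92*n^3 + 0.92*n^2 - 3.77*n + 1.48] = 31.8*n^2 - 5.52*n + 1.84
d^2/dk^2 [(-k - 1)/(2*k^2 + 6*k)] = (k*(k + 3)*(3*k + 4) - (k + 1)*(2*k + 3)^2)/(k^3*(k + 3)^3)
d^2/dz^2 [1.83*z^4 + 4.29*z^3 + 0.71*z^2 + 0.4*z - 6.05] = 21.96*z^2 + 25.74*z + 1.42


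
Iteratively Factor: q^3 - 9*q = (q + 3)*(q^2 - 3*q) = q*(q + 3)*(q - 3)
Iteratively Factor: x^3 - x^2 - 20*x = (x + 4)*(x^2 - 5*x) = (x - 5)*(x + 4)*(x)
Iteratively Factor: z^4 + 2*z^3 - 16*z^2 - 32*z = (z)*(z^3 + 2*z^2 - 16*z - 32) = z*(z + 2)*(z^2 - 16) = z*(z - 4)*(z + 2)*(z + 4)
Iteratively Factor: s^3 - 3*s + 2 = (s + 2)*(s^2 - 2*s + 1) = (s - 1)*(s + 2)*(s - 1)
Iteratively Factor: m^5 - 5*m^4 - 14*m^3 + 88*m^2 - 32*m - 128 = (m + 4)*(m^4 - 9*m^3 + 22*m^2 - 32) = (m - 4)*(m + 4)*(m^3 - 5*m^2 + 2*m + 8) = (m - 4)*(m + 1)*(m + 4)*(m^2 - 6*m + 8) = (m - 4)*(m - 2)*(m + 1)*(m + 4)*(m - 4)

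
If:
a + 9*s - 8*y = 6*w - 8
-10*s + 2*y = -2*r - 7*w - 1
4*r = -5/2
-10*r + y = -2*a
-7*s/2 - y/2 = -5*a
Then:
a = -9301/2804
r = -5/8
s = -13441/2804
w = -19409/2804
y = 1077/2804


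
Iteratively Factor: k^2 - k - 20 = (k - 5)*(k + 4)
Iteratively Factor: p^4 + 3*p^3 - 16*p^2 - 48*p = (p + 4)*(p^3 - p^2 - 12*p) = p*(p + 4)*(p^2 - p - 12) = p*(p - 4)*(p + 4)*(p + 3)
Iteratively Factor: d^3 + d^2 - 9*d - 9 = (d - 3)*(d^2 + 4*d + 3) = (d - 3)*(d + 1)*(d + 3)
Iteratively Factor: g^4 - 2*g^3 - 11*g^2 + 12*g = (g - 4)*(g^3 + 2*g^2 - 3*g) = (g - 4)*(g - 1)*(g^2 + 3*g) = (g - 4)*(g - 1)*(g + 3)*(g)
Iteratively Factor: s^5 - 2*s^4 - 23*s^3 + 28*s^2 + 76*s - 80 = (s + 4)*(s^4 - 6*s^3 + s^2 + 24*s - 20) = (s + 2)*(s + 4)*(s^3 - 8*s^2 + 17*s - 10) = (s - 2)*(s + 2)*(s + 4)*(s^2 - 6*s + 5) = (s - 5)*(s - 2)*(s + 2)*(s + 4)*(s - 1)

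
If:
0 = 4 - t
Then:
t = 4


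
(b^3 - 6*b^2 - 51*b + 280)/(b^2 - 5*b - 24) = (b^2 + 2*b - 35)/(b + 3)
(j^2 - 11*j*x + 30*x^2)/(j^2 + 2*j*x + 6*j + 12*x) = (j^2 - 11*j*x + 30*x^2)/(j^2 + 2*j*x + 6*j + 12*x)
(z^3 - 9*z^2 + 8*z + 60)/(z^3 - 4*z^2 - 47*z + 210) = (z + 2)/(z + 7)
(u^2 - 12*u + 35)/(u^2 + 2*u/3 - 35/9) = 9*(u^2 - 12*u + 35)/(9*u^2 + 6*u - 35)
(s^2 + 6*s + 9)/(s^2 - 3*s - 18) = (s + 3)/(s - 6)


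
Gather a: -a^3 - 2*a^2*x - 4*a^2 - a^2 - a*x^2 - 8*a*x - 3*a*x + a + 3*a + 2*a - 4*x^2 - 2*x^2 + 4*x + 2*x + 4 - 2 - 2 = -a^3 + a^2*(-2*x - 5) + a*(-x^2 - 11*x + 6) - 6*x^2 + 6*x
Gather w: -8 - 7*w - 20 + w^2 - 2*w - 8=w^2 - 9*w - 36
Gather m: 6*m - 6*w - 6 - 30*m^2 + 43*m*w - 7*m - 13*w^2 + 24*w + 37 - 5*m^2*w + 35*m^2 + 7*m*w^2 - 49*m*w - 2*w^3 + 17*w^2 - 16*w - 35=m^2*(5 - 5*w) + m*(7*w^2 - 6*w - 1) - 2*w^3 + 4*w^2 + 2*w - 4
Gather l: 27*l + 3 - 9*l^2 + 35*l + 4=-9*l^2 + 62*l + 7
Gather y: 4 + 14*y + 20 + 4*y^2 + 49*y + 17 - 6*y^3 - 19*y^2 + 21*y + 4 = -6*y^3 - 15*y^2 + 84*y + 45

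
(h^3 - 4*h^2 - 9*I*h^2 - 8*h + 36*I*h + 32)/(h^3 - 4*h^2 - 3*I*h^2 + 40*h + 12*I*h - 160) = (h - I)/(h + 5*I)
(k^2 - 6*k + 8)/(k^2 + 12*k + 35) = (k^2 - 6*k + 8)/(k^2 + 12*k + 35)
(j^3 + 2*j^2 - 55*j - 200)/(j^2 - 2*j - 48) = (j^2 + 10*j + 25)/(j + 6)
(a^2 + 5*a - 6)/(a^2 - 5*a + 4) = (a + 6)/(a - 4)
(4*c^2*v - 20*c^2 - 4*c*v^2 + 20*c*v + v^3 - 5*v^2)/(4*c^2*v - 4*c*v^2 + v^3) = (v - 5)/v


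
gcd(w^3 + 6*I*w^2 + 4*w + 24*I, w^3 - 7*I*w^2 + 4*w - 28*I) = w^2 + 4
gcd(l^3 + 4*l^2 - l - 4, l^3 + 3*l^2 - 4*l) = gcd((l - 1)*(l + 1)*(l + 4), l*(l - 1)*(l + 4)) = l^2 + 3*l - 4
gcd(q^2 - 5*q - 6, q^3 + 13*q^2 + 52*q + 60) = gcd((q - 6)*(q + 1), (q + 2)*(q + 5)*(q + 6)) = 1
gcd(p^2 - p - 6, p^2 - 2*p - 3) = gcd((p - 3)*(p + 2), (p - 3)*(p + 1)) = p - 3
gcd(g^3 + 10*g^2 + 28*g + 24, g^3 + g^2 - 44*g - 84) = g^2 + 8*g + 12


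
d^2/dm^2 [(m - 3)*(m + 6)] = 2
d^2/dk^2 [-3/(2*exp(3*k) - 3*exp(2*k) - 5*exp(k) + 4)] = 3*(-2*(-6*exp(2*k) + 6*exp(k) + 5)^2*exp(k) + (18*exp(2*k) - 12*exp(k) - 5)*(2*exp(3*k) - 3*exp(2*k) - 5*exp(k) + 4))*exp(k)/(2*exp(3*k) - 3*exp(2*k) - 5*exp(k) + 4)^3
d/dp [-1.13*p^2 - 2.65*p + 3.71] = -2.26*p - 2.65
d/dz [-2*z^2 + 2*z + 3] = 2 - 4*z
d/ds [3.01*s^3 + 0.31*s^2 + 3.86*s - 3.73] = 9.03*s^2 + 0.62*s + 3.86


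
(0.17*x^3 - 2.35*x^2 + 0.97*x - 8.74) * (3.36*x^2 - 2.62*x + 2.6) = 0.5712*x^5 - 8.3414*x^4 + 9.8582*x^3 - 38.0178*x^2 + 25.4208*x - 22.724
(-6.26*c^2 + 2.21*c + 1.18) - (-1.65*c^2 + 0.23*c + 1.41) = -4.61*c^2 + 1.98*c - 0.23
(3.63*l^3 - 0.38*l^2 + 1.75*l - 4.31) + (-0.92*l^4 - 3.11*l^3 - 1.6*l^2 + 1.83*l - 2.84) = -0.92*l^4 + 0.52*l^3 - 1.98*l^2 + 3.58*l - 7.15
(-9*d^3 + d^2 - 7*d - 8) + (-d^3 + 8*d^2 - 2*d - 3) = -10*d^3 + 9*d^2 - 9*d - 11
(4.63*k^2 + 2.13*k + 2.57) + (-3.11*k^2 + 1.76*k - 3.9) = 1.52*k^2 + 3.89*k - 1.33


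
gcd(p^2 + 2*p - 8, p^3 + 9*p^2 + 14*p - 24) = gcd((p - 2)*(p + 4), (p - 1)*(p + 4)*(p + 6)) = p + 4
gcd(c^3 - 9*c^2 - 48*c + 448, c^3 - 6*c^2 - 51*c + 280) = c^2 - c - 56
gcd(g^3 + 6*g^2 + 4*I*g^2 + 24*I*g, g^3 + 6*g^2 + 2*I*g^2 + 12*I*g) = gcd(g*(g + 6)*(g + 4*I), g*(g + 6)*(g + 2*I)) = g^2 + 6*g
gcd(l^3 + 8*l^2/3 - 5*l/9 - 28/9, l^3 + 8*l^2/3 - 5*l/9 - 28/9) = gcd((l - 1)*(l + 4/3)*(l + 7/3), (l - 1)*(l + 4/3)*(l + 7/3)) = l^3 + 8*l^2/3 - 5*l/9 - 28/9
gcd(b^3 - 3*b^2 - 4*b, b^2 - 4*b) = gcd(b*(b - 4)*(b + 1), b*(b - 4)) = b^2 - 4*b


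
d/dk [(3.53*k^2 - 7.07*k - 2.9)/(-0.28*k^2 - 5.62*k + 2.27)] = (-21.8182*k^2 + 14.4022*k - 32.3469)/(0.0784*k^4 + 3.1472*k^3 + 30.3132*k^2 - 25.5148*k + 5.1529)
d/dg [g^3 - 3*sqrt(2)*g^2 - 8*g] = 3*g^2 - 6*sqrt(2)*g - 8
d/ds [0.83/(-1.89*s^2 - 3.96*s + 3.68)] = (3.1374*s + 3.2868)/(1.89*s^2 + 3.96*s - 3.68)^2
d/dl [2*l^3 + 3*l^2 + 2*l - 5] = 6*l^2 + 6*l + 2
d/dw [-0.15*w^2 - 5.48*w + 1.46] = -0.3*w - 5.48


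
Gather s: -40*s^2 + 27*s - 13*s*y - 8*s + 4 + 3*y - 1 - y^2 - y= -40*s^2 + s*(19 - 13*y) - y^2 + 2*y + 3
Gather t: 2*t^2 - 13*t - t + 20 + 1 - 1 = 2*t^2 - 14*t + 20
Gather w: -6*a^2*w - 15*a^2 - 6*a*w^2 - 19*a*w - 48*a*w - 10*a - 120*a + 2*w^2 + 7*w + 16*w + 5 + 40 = -15*a^2 - 130*a + w^2*(2 - 6*a) + w*(-6*a^2 - 67*a + 23) + 45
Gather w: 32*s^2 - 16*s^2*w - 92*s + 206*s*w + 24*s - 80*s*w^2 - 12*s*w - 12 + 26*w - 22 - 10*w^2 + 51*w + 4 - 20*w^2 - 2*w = 32*s^2 - 68*s + w^2*(-80*s - 30) + w*(-16*s^2 + 194*s + 75) - 30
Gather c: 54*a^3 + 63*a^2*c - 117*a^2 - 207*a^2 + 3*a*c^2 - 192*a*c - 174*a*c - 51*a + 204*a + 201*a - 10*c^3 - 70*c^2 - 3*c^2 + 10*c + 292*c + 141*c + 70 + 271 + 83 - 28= 54*a^3 - 324*a^2 + 354*a - 10*c^3 + c^2*(3*a - 73) + c*(63*a^2 - 366*a + 443) + 396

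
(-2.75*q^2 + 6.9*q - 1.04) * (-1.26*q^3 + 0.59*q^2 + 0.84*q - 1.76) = 3.465*q^5 - 10.3165*q^4 + 3.0714*q^3 + 10.0224*q^2 - 13.0176*q + 1.8304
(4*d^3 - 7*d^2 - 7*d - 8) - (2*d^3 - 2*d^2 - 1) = 2*d^3 - 5*d^2 - 7*d - 7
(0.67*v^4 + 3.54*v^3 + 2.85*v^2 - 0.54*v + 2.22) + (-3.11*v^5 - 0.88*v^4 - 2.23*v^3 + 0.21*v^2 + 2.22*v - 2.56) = -3.11*v^5 - 0.21*v^4 + 1.31*v^3 + 3.06*v^2 + 1.68*v - 0.34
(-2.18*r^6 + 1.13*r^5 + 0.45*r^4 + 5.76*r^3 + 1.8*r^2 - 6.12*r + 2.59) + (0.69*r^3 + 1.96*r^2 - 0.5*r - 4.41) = -2.18*r^6 + 1.13*r^5 + 0.45*r^4 + 6.45*r^3 + 3.76*r^2 - 6.62*r - 1.82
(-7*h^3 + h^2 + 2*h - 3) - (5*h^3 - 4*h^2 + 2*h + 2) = -12*h^3 + 5*h^2 - 5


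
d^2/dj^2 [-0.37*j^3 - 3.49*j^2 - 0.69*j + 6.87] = -2.22*j - 6.98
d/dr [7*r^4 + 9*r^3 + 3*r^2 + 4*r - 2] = 28*r^3 + 27*r^2 + 6*r + 4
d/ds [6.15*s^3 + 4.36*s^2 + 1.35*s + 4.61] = 18.45*s^2 + 8.72*s + 1.35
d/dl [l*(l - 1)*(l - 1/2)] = 3*l^2 - 3*l + 1/2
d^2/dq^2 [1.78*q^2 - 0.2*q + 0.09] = 3.56000000000000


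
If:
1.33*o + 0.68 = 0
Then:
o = -0.51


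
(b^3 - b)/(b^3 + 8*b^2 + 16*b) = (b^2 - 1)/(b^2 + 8*b + 16)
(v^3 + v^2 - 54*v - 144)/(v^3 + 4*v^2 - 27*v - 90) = (v - 8)/(v - 5)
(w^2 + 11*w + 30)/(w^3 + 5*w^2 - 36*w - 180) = 1/(w - 6)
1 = 1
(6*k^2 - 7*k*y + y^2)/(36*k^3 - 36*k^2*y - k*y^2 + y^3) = 1/(6*k + y)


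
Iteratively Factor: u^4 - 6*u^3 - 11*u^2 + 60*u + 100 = (u + 2)*(u^3 - 8*u^2 + 5*u + 50) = (u - 5)*(u + 2)*(u^2 - 3*u - 10) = (u - 5)*(u + 2)^2*(u - 5)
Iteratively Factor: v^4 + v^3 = (v + 1)*(v^3) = v*(v + 1)*(v^2) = v^2*(v + 1)*(v)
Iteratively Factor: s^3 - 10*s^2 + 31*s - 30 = (s - 5)*(s^2 - 5*s + 6) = (s - 5)*(s - 2)*(s - 3)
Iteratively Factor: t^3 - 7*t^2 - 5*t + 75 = (t - 5)*(t^2 - 2*t - 15) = (t - 5)*(t + 3)*(t - 5)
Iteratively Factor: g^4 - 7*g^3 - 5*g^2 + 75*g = (g + 3)*(g^3 - 10*g^2 + 25*g) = g*(g + 3)*(g^2 - 10*g + 25) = g*(g - 5)*(g + 3)*(g - 5)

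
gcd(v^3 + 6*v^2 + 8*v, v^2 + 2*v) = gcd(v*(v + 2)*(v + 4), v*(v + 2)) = v^2 + 2*v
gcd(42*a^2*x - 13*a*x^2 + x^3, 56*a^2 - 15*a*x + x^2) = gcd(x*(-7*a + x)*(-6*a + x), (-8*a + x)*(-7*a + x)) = -7*a + x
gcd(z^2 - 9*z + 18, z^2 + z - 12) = z - 3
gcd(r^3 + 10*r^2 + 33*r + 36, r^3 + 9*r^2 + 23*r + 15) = r + 3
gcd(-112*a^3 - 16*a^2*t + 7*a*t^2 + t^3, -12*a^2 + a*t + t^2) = 4*a + t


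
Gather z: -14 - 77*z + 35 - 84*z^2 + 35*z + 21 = -84*z^2 - 42*z + 42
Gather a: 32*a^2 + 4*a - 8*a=32*a^2 - 4*a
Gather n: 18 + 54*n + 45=54*n + 63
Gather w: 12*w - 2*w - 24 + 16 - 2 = 10*w - 10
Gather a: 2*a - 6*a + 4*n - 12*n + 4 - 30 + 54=-4*a - 8*n + 28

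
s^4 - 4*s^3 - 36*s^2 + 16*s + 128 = (s - 8)*(s - 2)*(s + 2)*(s + 4)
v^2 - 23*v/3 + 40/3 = (v - 5)*(v - 8/3)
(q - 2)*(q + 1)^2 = q^3 - 3*q - 2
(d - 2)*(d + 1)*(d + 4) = d^3 + 3*d^2 - 6*d - 8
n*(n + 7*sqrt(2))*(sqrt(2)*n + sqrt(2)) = sqrt(2)*n^3 + sqrt(2)*n^2 + 14*n^2 + 14*n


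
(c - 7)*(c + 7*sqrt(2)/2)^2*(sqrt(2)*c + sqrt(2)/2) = sqrt(2)*c^4 - 13*sqrt(2)*c^3/2 + 14*c^3 - 91*c^2 + 21*sqrt(2)*c^2 - 637*sqrt(2)*c/4 - 49*c - 343*sqrt(2)/4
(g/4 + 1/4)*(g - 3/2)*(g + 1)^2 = g^4/4 + 3*g^3/8 - 3*g^2/8 - 7*g/8 - 3/8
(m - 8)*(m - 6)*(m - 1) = m^3 - 15*m^2 + 62*m - 48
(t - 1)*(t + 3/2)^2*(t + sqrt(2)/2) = t^4 + sqrt(2)*t^3/2 + 2*t^3 - 3*t^2/4 + sqrt(2)*t^2 - 9*t/4 - 3*sqrt(2)*t/8 - 9*sqrt(2)/8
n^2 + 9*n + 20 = (n + 4)*(n + 5)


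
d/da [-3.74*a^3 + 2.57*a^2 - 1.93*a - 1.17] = -11.22*a^2 + 5.14*a - 1.93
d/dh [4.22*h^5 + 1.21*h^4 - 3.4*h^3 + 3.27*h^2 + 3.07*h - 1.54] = 21.1*h^4 + 4.84*h^3 - 10.2*h^2 + 6.54*h + 3.07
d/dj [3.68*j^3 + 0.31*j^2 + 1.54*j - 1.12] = 11.04*j^2 + 0.62*j + 1.54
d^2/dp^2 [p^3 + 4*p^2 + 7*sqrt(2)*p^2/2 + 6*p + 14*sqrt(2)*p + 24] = 6*p + 8 + 7*sqrt(2)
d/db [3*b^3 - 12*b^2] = 3*b*(3*b - 8)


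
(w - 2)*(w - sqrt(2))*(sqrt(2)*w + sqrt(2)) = sqrt(2)*w^3 - 2*w^2 - sqrt(2)*w^2 - 2*sqrt(2)*w + 2*w + 4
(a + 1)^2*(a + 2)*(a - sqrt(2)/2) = a^4 - sqrt(2)*a^3/2 + 4*a^3 - 2*sqrt(2)*a^2 + 5*a^2 - 5*sqrt(2)*a/2 + 2*a - sqrt(2)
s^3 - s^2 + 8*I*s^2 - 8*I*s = s*(s - 1)*(s + 8*I)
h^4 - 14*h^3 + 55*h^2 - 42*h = h*(h - 7)*(h - 6)*(h - 1)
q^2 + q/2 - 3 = (q - 3/2)*(q + 2)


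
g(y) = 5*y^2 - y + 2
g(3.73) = 67.83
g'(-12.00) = -121.00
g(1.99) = 19.81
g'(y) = 10*y - 1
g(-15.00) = 1142.00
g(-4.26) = 97.00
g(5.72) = 159.87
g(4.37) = 93.11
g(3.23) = 50.93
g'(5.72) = 56.20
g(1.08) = 6.75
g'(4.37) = 42.70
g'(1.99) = 18.90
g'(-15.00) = -151.00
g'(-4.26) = -43.60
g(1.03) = 6.27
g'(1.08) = 9.80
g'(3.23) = 31.30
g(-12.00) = 734.00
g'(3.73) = 36.30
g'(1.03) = 9.30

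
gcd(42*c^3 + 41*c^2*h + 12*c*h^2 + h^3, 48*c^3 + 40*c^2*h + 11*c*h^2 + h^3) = 3*c + h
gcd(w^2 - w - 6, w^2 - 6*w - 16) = w + 2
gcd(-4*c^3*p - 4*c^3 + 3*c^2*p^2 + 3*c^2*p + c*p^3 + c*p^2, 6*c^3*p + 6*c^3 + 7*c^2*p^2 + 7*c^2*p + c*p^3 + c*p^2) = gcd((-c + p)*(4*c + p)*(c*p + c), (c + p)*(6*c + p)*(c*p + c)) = c*p + c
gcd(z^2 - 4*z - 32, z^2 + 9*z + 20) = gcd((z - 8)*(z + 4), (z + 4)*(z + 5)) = z + 4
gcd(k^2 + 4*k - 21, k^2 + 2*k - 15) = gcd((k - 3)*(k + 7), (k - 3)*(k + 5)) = k - 3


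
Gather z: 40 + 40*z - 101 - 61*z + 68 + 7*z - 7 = -14*z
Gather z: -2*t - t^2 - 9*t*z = -t^2 - 9*t*z - 2*t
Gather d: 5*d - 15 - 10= 5*d - 25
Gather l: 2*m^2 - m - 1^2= 2*m^2 - m - 1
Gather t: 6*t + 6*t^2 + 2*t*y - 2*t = 6*t^2 + t*(2*y + 4)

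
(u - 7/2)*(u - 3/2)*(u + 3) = u^3 - 2*u^2 - 39*u/4 + 63/4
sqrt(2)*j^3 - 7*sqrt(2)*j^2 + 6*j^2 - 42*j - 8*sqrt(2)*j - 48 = (j - 8)*(j + 3*sqrt(2))*(sqrt(2)*j + sqrt(2))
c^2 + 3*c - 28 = (c - 4)*(c + 7)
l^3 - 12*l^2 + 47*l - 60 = (l - 5)*(l - 4)*(l - 3)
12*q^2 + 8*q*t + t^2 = (2*q + t)*(6*q + t)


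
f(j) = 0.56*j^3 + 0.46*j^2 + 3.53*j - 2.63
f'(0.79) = 5.31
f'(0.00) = 3.53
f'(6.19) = 73.60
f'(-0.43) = 3.45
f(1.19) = 3.17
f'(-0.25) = 3.40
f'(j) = 1.68*j^2 + 0.92*j + 3.53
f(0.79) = 0.72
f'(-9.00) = 131.33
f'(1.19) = 7.00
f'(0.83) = 5.45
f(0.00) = -2.63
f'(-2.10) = 9.01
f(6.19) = 169.67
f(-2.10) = -13.20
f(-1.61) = -9.46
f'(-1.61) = 6.40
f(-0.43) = -4.11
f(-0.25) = -3.49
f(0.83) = 0.94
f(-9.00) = -405.38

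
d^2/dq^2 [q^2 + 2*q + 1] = 2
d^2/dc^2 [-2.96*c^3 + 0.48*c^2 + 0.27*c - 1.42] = 0.96 - 17.76*c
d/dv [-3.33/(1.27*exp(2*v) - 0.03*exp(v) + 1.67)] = (8.4582*exp(v) - 0.0999)*exp(v)/(1.27*exp(2*v) - 0.03*exp(v) + 1.67)^2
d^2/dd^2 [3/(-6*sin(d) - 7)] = 18*(6*sin(d)^2 - 7*sin(d) - 12)/(6*sin(d) + 7)^3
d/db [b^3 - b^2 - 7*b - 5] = 3*b^2 - 2*b - 7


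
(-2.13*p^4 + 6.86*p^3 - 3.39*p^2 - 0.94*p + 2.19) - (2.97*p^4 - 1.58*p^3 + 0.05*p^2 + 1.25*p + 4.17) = -5.1*p^4 + 8.44*p^3 - 3.44*p^2 - 2.19*p - 1.98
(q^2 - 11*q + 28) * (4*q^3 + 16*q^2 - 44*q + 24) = 4*q^5 - 28*q^4 - 108*q^3 + 956*q^2 - 1496*q + 672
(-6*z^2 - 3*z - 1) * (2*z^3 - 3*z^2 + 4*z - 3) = -12*z^5 + 12*z^4 - 17*z^3 + 9*z^2 + 5*z + 3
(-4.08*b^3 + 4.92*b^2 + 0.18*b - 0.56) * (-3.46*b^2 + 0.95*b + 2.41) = 14.1168*b^5 - 20.8992*b^4 - 5.7816*b^3 + 13.9658*b^2 - 0.0982*b - 1.3496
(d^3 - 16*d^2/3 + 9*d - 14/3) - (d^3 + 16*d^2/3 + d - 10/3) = -32*d^2/3 + 8*d - 4/3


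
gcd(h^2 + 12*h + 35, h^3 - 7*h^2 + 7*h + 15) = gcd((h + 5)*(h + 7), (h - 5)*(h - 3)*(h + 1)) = 1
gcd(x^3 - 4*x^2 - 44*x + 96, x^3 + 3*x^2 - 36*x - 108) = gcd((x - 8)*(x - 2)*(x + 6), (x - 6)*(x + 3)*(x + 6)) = x + 6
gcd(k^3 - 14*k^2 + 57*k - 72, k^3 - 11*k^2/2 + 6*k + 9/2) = k^2 - 6*k + 9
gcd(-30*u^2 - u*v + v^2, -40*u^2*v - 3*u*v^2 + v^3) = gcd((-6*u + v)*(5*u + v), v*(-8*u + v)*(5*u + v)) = 5*u + v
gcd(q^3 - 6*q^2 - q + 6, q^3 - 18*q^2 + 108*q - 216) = q - 6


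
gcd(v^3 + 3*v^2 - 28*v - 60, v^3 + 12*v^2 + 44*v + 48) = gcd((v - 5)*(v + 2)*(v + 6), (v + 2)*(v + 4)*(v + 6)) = v^2 + 8*v + 12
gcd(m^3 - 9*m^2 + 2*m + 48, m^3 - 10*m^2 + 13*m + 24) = m^2 - 11*m + 24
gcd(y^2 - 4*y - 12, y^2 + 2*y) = y + 2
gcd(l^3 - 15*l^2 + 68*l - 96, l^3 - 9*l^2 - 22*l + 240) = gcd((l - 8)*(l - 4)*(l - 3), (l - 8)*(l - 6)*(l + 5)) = l - 8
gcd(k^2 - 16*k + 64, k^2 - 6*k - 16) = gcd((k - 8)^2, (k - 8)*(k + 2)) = k - 8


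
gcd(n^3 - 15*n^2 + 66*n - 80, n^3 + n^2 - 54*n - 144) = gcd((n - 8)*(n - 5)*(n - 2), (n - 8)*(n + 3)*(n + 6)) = n - 8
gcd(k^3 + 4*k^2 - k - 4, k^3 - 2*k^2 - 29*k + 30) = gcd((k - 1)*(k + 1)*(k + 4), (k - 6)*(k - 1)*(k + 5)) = k - 1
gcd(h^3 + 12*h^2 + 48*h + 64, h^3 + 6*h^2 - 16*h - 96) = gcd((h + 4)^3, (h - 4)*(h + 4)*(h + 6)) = h + 4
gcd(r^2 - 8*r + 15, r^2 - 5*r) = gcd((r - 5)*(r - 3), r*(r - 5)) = r - 5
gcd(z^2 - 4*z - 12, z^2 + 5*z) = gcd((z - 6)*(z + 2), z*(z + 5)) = 1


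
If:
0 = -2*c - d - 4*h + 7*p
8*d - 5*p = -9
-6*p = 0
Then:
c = 9/16 - 2*h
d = -9/8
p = 0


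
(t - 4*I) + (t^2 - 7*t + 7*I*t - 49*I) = t^2 - 6*t + 7*I*t - 53*I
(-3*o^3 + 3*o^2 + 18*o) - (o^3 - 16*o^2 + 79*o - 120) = -4*o^3 + 19*o^2 - 61*o + 120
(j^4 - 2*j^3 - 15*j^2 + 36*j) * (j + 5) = j^5 + 3*j^4 - 25*j^3 - 39*j^2 + 180*j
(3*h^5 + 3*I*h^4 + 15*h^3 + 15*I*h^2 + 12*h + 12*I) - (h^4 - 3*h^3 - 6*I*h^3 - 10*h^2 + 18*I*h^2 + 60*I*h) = 3*h^5 - h^4 + 3*I*h^4 + 18*h^3 + 6*I*h^3 + 10*h^2 - 3*I*h^2 + 12*h - 60*I*h + 12*I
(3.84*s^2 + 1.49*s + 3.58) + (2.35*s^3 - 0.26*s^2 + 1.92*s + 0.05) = 2.35*s^3 + 3.58*s^2 + 3.41*s + 3.63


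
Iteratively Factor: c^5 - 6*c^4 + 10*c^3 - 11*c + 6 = (c - 1)*(c^4 - 5*c^3 + 5*c^2 + 5*c - 6) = (c - 1)*(c + 1)*(c^3 - 6*c^2 + 11*c - 6) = (c - 2)*(c - 1)*(c + 1)*(c^2 - 4*c + 3) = (c - 3)*(c - 2)*(c - 1)*(c + 1)*(c - 1)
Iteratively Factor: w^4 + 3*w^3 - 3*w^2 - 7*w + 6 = (w - 1)*(w^3 + 4*w^2 + w - 6) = (w - 1)^2*(w^2 + 5*w + 6) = (w - 1)^2*(w + 3)*(w + 2)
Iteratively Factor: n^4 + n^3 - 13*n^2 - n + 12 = (n + 1)*(n^3 - 13*n + 12) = (n + 1)*(n + 4)*(n^2 - 4*n + 3) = (n - 1)*(n + 1)*(n + 4)*(n - 3)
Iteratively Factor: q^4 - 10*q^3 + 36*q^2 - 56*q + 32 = (q - 4)*(q^3 - 6*q^2 + 12*q - 8) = (q - 4)*(q - 2)*(q^2 - 4*q + 4) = (q - 4)*(q - 2)^2*(q - 2)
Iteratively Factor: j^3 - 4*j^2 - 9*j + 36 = (j - 4)*(j^2 - 9) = (j - 4)*(j - 3)*(j + 3)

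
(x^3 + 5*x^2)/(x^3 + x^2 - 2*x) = x*(x + 5)/(x^2 + x - 2)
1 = 1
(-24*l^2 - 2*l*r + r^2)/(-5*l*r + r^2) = (24*l^2 + 2*l*r - r^2)/(r*(5*l - r))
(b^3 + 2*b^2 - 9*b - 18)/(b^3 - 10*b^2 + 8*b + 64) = (b^2 - 9)/(b^2 - 12*b + 32)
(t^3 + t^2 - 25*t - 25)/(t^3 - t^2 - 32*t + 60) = (t^2 + 6*t + 5)/(t^2 + 4*t - 12)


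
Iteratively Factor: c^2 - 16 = (c + 4)*(c - 4)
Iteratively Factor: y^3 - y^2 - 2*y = (y)*(y^2 - y - 2) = y*(y + 1)*(y - 2)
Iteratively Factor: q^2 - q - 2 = (q - 2)*(q + 1)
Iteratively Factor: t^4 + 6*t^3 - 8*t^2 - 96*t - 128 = (t + 4)*(t^3 + 2*t^2 - 16*t - 32) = (t + 4)^2*(t^2 - 2*t - 8) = (t + 2)*(t + 4)^2*(t - 4)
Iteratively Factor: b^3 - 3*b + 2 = (b + 2)*(b^2 - 2*b + 1) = (b - 1)*(b + 2)*(b - 1)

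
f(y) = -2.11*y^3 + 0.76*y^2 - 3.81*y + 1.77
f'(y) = -6.33*y^2 + 1.52*y - 3.81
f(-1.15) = 10.37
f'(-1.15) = -13.93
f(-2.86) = 68.24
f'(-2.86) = -59.93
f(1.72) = -13.27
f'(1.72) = -19.92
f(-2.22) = 37.06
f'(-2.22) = -38.38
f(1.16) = -4.92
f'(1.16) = -10.56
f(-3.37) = 104.00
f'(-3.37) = -80.82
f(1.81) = -15.15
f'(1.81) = -21.80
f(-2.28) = 39.42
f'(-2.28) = -40.18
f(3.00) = -59.79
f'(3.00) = -56.22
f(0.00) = 1.77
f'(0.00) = -3.81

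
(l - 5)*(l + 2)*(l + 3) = l^3 - 19*l - 30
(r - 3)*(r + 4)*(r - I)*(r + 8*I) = r^4 + r^3 + 7*I*r^3 - 4*r^2 + 7*I*r^2 + 8*r - 84*I*r - 96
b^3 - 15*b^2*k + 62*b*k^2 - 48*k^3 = (b - 8*k)*(b - 6*k)*(b - k)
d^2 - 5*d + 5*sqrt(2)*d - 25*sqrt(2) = (d - 5)*(d + 5*sqrt(2))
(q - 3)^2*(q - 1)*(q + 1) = q^4 - 6*q^3 + 8*q^2 + 6*q - 9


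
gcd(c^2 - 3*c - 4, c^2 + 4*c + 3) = c + 1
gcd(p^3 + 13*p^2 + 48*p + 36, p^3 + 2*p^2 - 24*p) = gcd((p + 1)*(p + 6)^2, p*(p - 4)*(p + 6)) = p + 6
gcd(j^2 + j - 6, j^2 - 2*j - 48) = 1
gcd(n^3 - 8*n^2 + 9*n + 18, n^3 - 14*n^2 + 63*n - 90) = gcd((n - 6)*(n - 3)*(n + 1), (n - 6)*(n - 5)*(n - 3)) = n^2 - 9*n + 18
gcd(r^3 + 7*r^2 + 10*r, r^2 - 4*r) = r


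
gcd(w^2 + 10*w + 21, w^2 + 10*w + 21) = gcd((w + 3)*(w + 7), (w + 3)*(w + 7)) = w^2 + 10*w + 21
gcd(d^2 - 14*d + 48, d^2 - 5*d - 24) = d - 8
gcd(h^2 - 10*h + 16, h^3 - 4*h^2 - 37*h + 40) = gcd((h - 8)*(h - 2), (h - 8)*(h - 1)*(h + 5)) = h - 8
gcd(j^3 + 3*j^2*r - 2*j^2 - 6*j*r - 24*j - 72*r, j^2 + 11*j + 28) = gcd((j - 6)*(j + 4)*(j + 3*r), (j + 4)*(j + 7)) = j + 4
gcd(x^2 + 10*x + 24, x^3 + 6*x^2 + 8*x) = x + 4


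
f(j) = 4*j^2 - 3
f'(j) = 8*j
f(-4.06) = 62.93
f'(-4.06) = -32.48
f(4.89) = 92.65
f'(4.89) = 39.12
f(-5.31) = 109.78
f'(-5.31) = -42.48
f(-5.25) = 107.25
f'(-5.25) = -42.00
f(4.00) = 61.00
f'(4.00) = 32.00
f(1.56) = 6.73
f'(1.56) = 12.48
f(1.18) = 2.57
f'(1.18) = 9.44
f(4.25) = 69.25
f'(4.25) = 34.00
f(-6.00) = 141.00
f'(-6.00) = -48.00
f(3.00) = 33.00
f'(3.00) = 24.00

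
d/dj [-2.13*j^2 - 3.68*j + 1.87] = -4.26*j - 3.68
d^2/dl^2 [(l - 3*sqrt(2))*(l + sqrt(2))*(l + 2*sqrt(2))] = 6*l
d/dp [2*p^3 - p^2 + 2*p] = 6*p^2 - 2*p + 2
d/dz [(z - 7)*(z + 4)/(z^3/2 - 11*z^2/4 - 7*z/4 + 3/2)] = 8*(-z^4 + 6*z^3 + 64*z^2 - 302*z - 107)/(4*z^6 - 44*z^5 + 93*z^4 + 178*z^3 - 83*z^2 - 84*z + 36)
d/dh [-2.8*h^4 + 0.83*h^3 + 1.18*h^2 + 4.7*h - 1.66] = -11.2*h^3 + 2.49*h^2 + 2.36*h + 4.7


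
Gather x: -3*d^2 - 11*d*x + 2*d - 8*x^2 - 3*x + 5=-3*d^2 + 2*d - 8*x^2 + x*(-11*d - 3) + 5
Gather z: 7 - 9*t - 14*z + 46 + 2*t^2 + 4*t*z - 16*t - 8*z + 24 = 2*t^2 - 25*t + z*(4*t - 22) + 77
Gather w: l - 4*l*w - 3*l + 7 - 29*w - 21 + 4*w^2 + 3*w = -2*l + 4*w^2 + w*(-4*l - 26) - 14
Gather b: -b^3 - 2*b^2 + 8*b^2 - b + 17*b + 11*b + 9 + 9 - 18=-b^3 + 6*b^2 + 27*b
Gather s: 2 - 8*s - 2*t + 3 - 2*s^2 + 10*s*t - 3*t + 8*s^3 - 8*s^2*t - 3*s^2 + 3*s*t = 8*s^3 + s^2*(-8*t - 5) + s*(13*t - 8) - 5*t + 5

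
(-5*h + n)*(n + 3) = -5*h*n - 15*h + n^2 + 3*n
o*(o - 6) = o^2 - 6*o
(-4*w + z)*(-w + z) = 4*w^2 - 5*w*z + z^2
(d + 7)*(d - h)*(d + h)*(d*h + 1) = d^4*h + 7*d^3*h + d^3 - d^2*h^3 + 7*d^2 - 7*d*h^3 - d*h^2 - 7*h^2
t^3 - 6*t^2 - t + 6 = (t - 6)*(t - 1)*(t + 1)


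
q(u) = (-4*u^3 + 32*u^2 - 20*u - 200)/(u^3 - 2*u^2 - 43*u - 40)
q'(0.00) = -4.88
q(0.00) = 5.00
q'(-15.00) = -0.25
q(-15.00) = -6.46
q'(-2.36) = -5.45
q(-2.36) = 2.10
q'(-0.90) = -401.33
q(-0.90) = 41.97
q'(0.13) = -3.96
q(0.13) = 4.43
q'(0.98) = -1.60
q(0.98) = 2.32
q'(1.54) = -1.09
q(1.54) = 1.58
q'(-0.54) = -20.02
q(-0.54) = 10.23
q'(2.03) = -0.82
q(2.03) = 1.12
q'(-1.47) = -19.93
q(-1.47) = -5.65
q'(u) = (-12*u^2 + 64*u - 20)/(u^3 - 2*u^2 - 43*u - 40) + (-3*u^2 + 4*u + 43)*(-4*u^3 + 32*u^2 - 20*u - 200)/(u^3 - 2*u^2 - 43*u - 40)^2 = 24*(-u^4 + 16*u^3 - 14*u^2 - 140*u - 325)/(u^6 - 4*u^5 - 82*u^4 + 92*u^3 + 2009*u^2 + 3440*u + 1600)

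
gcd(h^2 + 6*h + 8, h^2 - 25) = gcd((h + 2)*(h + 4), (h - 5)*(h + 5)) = 1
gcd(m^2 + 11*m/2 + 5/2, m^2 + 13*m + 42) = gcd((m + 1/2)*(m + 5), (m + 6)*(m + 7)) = 1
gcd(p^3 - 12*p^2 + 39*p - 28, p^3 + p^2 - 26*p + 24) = p^2 - 5*p + 4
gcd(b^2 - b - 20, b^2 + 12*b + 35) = 1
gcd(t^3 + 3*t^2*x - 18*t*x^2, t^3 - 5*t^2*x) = t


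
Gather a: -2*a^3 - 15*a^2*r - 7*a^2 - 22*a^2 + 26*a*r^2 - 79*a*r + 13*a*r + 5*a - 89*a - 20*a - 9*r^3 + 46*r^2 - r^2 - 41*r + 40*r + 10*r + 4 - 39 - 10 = -2*a^3 + a^2*(-15*r - 29) + a*(26*r^2 - 66*r - 104) - 9*r^3 + 45*r^2 + 9*r - 45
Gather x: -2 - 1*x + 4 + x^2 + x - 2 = x^2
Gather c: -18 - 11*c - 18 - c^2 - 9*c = -c^2 - 20*c - 36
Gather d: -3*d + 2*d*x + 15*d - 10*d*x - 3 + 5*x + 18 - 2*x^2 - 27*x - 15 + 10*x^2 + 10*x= d*(12 - 8*x) + 8*x^2 - 12*x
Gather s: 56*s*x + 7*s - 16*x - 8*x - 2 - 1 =s*(56*x + 7) - 24*x - 3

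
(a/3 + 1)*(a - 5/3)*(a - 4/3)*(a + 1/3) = a^4/3 + a^3/9 - 61*a^2/27 + 119*a/81 + 20/27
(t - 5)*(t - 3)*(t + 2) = t^3 - 6*t^2 - t + 30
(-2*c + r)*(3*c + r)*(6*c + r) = -36*c^3 + 7*c*r^2 + r^3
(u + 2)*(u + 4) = u^2 + 6*u + 8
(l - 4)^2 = l^2 - 8*l + 16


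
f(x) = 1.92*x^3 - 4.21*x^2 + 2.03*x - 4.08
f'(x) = 5.76*x^2 - 8.42*x + 2.03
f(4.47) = 92.36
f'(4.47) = 79.48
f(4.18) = 71.07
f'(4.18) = 67.48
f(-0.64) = -7.61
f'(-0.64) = 9.78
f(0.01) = -4.06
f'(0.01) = 1.95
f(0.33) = -3.80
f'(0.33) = -0.12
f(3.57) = 36.87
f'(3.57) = 45.38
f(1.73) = -3.23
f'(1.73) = 4.70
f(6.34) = 328.86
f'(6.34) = 180.17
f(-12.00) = -3952.44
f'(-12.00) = 932.51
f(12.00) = 2731.80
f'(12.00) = 730.43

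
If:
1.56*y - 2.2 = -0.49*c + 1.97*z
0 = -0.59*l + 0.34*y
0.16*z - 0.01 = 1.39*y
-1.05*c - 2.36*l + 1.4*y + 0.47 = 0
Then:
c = 0.44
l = -0.08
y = -0.14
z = -1.11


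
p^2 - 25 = (p - 5)*(p + 5)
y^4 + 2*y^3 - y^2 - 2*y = y*(y - 1)*(y + 1)*(y + 2)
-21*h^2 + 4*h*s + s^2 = (-3*h + s)*(7*h + s)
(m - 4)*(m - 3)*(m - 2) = m^3 - 9*m^2 + 26*m - 24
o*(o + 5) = o^2 + 5*o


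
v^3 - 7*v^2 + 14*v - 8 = (v - 4)*(v - 2)*(v - 1)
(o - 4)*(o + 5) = o^2 + o - 20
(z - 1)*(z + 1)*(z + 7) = z^3 + 7*z^2 - z - 7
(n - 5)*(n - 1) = n^2 - 6*n + 5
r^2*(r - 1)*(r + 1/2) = r^4 - r^3/2 - r^2/2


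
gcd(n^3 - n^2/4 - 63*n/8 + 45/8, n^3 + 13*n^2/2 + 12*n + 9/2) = n + 3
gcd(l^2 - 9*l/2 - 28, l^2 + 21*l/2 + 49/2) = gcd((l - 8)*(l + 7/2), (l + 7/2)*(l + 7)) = l + 7/2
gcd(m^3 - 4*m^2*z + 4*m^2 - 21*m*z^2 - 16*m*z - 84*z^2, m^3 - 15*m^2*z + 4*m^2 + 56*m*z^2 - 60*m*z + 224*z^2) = -m^2 + 7*m*z - 4*m + 28*z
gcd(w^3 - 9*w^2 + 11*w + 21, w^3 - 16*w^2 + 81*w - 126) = w^2 - 10*w + 21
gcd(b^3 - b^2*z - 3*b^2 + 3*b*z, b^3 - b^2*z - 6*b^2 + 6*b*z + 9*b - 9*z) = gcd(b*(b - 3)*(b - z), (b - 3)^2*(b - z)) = -b^2 + b*z + 3*b - 3*z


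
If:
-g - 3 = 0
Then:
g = -3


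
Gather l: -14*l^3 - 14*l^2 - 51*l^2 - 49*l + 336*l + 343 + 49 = -14*l^3 - 65*l^2 + 287*l + 392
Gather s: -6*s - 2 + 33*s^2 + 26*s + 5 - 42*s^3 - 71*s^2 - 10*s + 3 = -42*s^3 - 38*s^2 + 10*s + 6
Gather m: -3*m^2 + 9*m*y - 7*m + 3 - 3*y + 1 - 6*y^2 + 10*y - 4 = -3*m^2 + m*(9*y - 7) - 6*y^2 + 7*y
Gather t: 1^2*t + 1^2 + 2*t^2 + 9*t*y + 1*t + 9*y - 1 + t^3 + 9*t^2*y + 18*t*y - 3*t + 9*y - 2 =t^3 + t^2*(9*y + 2) + t*(27*y - 1) + 18*y - 2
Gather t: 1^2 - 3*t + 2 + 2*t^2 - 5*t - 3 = 2*t^2 - 8*t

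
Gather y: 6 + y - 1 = y + 5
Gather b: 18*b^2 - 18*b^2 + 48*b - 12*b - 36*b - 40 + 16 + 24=0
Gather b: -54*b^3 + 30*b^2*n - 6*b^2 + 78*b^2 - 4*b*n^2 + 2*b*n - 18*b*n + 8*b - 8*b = -54*b^3 + b^2*(30*n + 72) + b*(-4*n^2 - 16*n)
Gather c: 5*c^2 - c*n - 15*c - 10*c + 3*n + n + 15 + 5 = 5*c^2 + c*(-n - 25) + 4*n + 20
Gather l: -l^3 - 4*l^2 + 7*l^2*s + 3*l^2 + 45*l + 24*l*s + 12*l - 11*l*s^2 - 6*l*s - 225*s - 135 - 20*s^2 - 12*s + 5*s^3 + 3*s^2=-l^3 + l^2*(7*s - 1) + l*(-11*s^2 + 18*s + 57) + 5*s^3 - 17*s^2 - 237*s - 135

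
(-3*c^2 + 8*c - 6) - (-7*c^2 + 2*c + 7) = 4*c^2 + 6*c - 13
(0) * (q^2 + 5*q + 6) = 0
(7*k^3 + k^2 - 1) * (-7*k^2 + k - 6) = -49*k^5 - 41*k^3 + k^2 - k + 6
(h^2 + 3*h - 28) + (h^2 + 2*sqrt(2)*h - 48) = 2*h^2 + 2*sqrt(2)*h + 3*h - 76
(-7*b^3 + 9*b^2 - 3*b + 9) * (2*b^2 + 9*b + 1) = -14*b^5 - 45*b^4 + 68*b^3 + 78*b + 9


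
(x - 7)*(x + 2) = x^2 - 5*x - 14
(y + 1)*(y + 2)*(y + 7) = y^3 + 10*y^2 + 23*y + 14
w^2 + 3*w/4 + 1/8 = (w + 1/4)*(w + 1/2)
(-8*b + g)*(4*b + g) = -32*b^2 - 4*b*g + g^2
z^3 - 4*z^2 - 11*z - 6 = (z - 6)*(z + 1)^2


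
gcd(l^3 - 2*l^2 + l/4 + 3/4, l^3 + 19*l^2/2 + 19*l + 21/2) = 1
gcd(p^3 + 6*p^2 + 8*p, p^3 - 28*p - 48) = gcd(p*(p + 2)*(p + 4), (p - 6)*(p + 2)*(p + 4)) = p^2 + 6*p + 8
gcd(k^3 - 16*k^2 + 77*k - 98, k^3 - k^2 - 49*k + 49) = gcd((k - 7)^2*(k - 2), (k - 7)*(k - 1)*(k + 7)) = k - 7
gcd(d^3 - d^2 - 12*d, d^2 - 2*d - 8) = d - 4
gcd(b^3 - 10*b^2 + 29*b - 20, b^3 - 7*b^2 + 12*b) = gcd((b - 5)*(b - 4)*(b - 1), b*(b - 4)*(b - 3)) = b - 4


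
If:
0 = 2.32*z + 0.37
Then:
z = -0.16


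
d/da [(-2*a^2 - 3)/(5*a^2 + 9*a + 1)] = (-18*a^2 + 26*a + 27)/(25*a^4 + 90*a^3 + 91*a^2 + 18*a + 1)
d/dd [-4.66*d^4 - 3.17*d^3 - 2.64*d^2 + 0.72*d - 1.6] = -18.64*d^3 - 9.51*d^2 - 5.28*d + 0.72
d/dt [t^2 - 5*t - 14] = 2*t - 5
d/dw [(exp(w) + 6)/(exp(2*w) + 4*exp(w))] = (-exp(2*w) - 12*exp(w) - 24)*exp(-w)/(exp(2*w) + 8*exp(w) + 16)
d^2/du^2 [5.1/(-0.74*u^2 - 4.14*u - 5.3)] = (5.58552*u^2 + 31.24872*u - 5.1*(1.48*u + 4.14)*(2.96*u + 8.28) + 40.0044)/(0.74*u^2 + 4.14*u + 5.3)^3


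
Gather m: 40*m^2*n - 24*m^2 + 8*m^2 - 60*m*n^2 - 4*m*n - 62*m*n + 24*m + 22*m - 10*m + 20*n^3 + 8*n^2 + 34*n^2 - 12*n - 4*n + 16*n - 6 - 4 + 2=m^2*(40*n - 16) + m*(-60*n^2 - 66*n + 36) + 20*n^3 + 42*n^2 - 8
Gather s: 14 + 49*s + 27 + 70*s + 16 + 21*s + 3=140*s + 60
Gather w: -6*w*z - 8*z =-6*w*z - 8*z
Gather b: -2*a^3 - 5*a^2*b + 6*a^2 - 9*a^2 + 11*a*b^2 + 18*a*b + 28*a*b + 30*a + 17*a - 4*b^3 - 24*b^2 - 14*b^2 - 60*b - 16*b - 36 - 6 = -2*a^3 - 3*a^2 + 47*a - 4*b^3 + b^2*(11*a - 38) + b*(-5*a^2 + 46*a - 76) - 42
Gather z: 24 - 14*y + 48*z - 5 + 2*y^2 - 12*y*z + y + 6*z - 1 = 2*y^2 - 13*y + z*(54 - 12*y) + 18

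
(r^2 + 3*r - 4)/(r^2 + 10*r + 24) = (r - 1)/(r + 6)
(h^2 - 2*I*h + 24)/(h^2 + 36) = (h + 4*I)/(h + 6*I)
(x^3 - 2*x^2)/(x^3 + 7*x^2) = (x - 2)/(x + 7)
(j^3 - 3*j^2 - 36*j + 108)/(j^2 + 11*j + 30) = (j^2 - 9*j + 18)/(j + 5)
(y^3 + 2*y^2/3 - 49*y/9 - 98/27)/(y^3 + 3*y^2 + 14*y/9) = (y - 7/3)/y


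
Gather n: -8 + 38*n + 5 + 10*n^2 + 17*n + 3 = 10*n^2 + 55*n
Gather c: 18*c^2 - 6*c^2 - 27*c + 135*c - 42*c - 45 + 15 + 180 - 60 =12*c^2 + 66*c + 90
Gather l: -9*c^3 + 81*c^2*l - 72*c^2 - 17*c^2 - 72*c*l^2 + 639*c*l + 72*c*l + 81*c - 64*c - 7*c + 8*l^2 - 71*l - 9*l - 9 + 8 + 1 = -9*c^3 - 89*c^2 + 10*c + l^2*(8 - 72*c) + l*(81*c^2 + 711*c - 80)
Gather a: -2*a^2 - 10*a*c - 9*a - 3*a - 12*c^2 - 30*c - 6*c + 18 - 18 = -2*a^2 + a*(-10*c - 12) - 12*c^2 - 36*c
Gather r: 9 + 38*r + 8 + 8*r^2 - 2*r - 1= 8*r^2 + 36*r + 16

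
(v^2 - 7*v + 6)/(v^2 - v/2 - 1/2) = 2*(v - 6)/(2*v + 1)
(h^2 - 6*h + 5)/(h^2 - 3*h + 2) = (h - 5)/(h - 2)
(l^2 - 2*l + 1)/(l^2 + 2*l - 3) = (l - 1)/(l + 3)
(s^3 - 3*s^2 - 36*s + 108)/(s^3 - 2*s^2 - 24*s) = (s^2 + 3*s - 18)/(s*(s + 4))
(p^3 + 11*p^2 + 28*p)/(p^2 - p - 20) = p*(p + 7)/(p - 5)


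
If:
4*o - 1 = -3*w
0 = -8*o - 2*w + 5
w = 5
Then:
No Solution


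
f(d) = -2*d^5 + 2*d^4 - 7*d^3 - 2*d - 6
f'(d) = -10*d^4 + 8*d^3 - 21*d^2 - 2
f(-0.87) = 2.49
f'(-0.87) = -28.89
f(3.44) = -981.20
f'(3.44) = -1325.19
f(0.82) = -11.34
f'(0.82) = -16.23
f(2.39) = -197.05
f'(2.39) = -339.02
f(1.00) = -15.00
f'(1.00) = -25.00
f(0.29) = -6.74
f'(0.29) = -3.64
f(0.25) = -6.60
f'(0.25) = -3.23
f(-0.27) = -5.31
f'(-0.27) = -3.74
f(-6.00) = 19662.00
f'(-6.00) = -15446.00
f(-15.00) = 1643649.00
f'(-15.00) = -537977.00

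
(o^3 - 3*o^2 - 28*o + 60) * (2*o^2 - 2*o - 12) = 2*o^5 - 8*o^4 - 62*o^3 + 212*o^2 + 216*o - 720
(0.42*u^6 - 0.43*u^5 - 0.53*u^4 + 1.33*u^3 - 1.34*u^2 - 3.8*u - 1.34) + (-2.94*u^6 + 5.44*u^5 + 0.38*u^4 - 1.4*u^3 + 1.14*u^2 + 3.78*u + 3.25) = -2.52*u^6 + 5.01*u^5 - 0.15*u^4 - 0.0699999999999998*u^3 - 0.2*u^2 - 0.02*u + 1.91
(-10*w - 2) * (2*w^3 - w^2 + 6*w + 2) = -20*w^4 + 6*w^3 - 58*w^2 - 32*w - 4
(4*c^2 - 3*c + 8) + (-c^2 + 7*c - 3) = 3*c^2 + 4*c + 5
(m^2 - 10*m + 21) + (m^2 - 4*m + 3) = 2*m^2 - 14*m + 24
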